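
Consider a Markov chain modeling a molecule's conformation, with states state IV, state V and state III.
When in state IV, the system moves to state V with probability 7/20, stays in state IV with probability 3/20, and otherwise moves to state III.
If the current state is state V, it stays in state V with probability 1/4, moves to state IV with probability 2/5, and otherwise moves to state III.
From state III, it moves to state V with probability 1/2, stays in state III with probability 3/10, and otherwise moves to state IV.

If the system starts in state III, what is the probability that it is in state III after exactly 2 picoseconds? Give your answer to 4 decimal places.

Sum over the intermediate state after 1 picosecond:
P = P(state III→state IV)·P(state IV→state III) + P(state III→state V)·P(state V→state III) + P(state III→state III)·P(state III→state III)
  = 0.2×0.5 + 0.5×0.35 + 0.3×0.3
  = 0.1000 + 0.1750 + 0.0900 = 0.3650

0.3650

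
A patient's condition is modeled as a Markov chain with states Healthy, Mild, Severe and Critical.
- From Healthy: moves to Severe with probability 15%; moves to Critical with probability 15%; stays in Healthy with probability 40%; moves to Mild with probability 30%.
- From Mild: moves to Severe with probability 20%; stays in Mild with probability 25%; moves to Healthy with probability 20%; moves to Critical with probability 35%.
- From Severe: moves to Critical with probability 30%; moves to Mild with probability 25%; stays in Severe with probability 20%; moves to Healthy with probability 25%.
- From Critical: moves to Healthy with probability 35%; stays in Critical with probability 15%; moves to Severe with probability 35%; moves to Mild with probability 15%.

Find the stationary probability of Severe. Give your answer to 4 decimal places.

0.2193

Let the stationary distribution be π with π = πP and π_1 + π_2 + π_3 + π_4 = 1.
π_1 = 0.4·π_1 + 0.2·π_2 + 0.25·π_3 + 0.35·π_4
π_2 = 0.3·π_1 + 0.25·π_2 + 0.25·π_3 + 0.15·π_4
π_3 = 0.15·π_1 + 0.2·π_2 + 0.2·π_3 + 0.35·π_4
Solving with the normalization constraint gives π = (0.3071, 0.2422, 0.2193, 0.2313).
So the stationary probability of Severe is 0.2193.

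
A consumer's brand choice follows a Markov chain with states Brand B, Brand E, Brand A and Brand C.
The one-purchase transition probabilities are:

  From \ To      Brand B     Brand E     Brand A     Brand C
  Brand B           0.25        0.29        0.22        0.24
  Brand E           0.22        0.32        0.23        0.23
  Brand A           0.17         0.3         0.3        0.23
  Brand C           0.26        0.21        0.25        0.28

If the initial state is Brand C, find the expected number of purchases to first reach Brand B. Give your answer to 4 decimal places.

Let t(s) be the expected number of purchases to first reach Brand B from state s, with t(Brand B) = 0. Conditioning on the first purchase:
t(Brand E) = 1 + 0.32·t(Brand E) + 0.23·t(Brand A) + 0.23·t(Brand C)
t(Brand A) = 1 + 0.3·t(Brand E) + 0.3·t(Brand A) + 0.23·t(Brand C)
t(Brand C) = 1 + 0.21·t(Brand E) + 0.25·t(Brand A) + 0.28·t(Brand C)
Solving: t(Brand E) = 4.6071, t(Brand A) = 4.8547, t(Brand C) = 4.4183.
Expected purchases from Brand C to Brand B: 4.4183.

4.4183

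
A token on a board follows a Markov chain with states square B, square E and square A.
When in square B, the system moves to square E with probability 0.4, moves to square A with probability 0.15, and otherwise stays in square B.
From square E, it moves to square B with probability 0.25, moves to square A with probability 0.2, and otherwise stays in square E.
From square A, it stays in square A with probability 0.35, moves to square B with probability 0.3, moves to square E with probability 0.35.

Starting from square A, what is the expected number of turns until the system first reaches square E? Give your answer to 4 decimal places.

Let t(s) be the expected number of turns to first reach square E from state s, with t(square E) = 0. Conditioning on the first turn:
t(square B) = 1 + 0.45·t(square B) + 0.15·t(square A)
t(square A) = 1 + 0.3·t(square B) + 0.35·t(square A)
Solving: t(square B) = 2.5600, t(square A) = 2.7200.
Expected turns from square A to square E: 2.7200.

2.7200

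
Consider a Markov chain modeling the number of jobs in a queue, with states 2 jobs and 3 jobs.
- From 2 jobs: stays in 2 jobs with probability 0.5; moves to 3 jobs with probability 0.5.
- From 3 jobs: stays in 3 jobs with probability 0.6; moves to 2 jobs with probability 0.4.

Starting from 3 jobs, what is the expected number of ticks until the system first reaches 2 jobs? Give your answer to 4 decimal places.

Let t(s) be the expected number of ticks to first reach 2 jobs from state s, with t(2 jobs) = 0. Conditioning on the first tick:
t(3 jobs) = 1 + 0.6·t(3 jobs)
Solving: t(3 jobs) = 2.5000.
Expected ticks from 3 jobs to 2 jobs: 2.5000.

2.5000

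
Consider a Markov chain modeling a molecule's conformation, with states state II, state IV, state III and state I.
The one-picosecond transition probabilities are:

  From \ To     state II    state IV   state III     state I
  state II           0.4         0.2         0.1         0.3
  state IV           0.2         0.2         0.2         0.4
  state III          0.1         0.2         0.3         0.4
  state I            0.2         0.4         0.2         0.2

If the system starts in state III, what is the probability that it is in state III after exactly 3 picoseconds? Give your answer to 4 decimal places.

0.2030

Propagate the distribution vector 3 picoseconds from state III.
After 0 picoseconds: (0.0000, 0.0000, 1.0000, 0.0000)
After 1 picosecond: (0.1000, 0.2000, 0.3000, 0.4000)
After 2 picoseconds: (0.1900, 0.2800, 0.2200, 0.3100)
After 3 picoseconds: (0.2160, 0.2620, 0.2030, 0.3190)
P(in state III after 3 picoseconds) = 0.2030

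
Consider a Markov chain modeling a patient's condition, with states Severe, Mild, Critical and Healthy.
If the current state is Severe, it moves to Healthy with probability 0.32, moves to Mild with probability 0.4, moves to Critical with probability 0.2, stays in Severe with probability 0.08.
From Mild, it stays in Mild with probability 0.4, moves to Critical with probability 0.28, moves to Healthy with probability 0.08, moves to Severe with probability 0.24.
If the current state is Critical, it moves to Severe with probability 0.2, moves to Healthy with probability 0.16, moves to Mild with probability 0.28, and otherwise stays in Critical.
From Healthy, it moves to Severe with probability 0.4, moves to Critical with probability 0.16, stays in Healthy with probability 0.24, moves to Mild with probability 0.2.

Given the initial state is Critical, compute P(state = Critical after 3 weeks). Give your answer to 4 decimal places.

0.2625

Propagate the distribution vector 3 weeks from Critical.
After 0 weeks: (0.0000, 0.0000, 1.0000, 0.0000)
After 1 week: (0.2000, 0.2800, 0.3600, 0.1600)
After 2 weeks: (0.2192, 0.3248, 0.2736, 0.1824)
After 3 weeks: (0.2232, 0.3307, 0.2625, 0.1837)
P(in Critical after 3 weeks) = 0.2625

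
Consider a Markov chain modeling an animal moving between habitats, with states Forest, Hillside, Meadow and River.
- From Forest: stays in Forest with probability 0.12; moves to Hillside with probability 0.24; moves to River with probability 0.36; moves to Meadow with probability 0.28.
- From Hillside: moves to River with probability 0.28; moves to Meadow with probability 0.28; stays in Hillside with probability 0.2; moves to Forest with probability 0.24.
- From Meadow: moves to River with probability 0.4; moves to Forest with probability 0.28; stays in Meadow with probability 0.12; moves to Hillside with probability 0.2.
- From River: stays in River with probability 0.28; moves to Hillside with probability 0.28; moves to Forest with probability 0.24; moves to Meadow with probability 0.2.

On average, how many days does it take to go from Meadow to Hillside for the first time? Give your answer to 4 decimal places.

Let t(s) be the expected number of days to first reach Hillside from state s, with t(Hillside) = 0. Conditioning on the first day:
t(Forest) = 1 + 0.12·t(Forest) + 0.28·t(Meadow) + 0.36·t(River)
t(Meadow) = 1 + 0.28·t(Forest) + 0.12·t(Meadow) + 0.4·t(River)
t(River) = 1 + 0.24·t(Forest) + 0.2·t(Meadow) + 0.28·t(River)
Solving: t(Forest) = 4.0826, t(Meadow) = 4.2178, t(River) = 3.9214.
Expected days from Meadow to Hillside: 4.2178.

4.2178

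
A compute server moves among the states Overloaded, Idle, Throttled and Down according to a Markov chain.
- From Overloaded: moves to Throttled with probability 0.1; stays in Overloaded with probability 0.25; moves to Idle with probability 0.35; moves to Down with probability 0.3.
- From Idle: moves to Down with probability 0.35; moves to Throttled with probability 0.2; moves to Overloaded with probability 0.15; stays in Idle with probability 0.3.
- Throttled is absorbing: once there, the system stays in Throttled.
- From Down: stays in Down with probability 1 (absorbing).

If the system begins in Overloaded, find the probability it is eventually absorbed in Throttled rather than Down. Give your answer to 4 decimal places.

0.2963

Let h(s) be the probability of absorption at Throttled starting from transient state s. Then h(Throttled) = 1 and h(Down) = 0. By first-step analysis:
h(Overloaded) = 0.25·h(Overloaded) + 0.35·h(Idle) + 0.1·1 + 0.3·0
h(Idle) = 0.15·h(Overloaded) + 0.3·h(Idle) + 0.2·1 + 0.35·0
Solving: h(Overloaded) = 0.2963, h(Idle) = 0.3492.
Starting from Overloaded, the probability is 0.2963.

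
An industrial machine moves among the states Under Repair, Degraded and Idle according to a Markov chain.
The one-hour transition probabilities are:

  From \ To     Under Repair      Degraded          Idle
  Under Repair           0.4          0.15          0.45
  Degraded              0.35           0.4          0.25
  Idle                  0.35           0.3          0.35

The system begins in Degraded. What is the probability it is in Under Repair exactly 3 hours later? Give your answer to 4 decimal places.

0.3684

Propagate the distribution vector 3 hours from Degraded.
After 0 hours: (0.0000, 1.0000, 0.0000)
After 1 hour: (0.3500, 0.4000, 0.2500)
After 2 hours: (0.3675, 0.2875, 0.3450)
After 3 hours: (0.3684, 0.2736, 0.3580)
P(in Under Repair after 3 hours) = 0.3684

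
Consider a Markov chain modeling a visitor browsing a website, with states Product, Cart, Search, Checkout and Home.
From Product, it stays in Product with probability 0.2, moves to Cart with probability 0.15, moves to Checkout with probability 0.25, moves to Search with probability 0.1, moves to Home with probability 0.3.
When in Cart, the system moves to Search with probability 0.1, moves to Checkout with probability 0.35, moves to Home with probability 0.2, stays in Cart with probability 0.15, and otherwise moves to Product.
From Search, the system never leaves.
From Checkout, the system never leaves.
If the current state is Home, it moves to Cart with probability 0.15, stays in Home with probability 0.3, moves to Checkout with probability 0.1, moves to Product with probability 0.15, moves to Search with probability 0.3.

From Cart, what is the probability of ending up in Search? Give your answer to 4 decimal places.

0.3546

Let h(s) be the probability of absorption at Search starting from transient state s. Then h(Search) = 1 and h(Checkout) = 0. By first-step analysis:
h(Product) = 0.2·h(Product) + 0.15·h(Cart) + 0.1·1 + 0.25·0 + 0.3·h(Home)
h(Cart) = 0.2·h(Product) + 0.15·h(Cart) + 0.1·1 + 0.35·0 + 0.2·h(Home)
h(Home) = 0.15·h(Product) + 0.15·h(Cart) + 0.3·1 + 0.1·0 + 0.3·h(Home)
Solving: h(Product) = 0.4140, h(Cart) = 0.3546, h(Home) = 0.5933.
Starting from Cart, the probability is 0.3546.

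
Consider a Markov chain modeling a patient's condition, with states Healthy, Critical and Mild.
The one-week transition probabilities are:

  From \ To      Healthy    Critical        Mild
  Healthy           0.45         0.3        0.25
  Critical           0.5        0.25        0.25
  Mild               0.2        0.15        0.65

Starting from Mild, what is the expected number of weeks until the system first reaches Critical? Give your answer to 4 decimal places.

5.2632

Let t(s) be the expected number of weeks to first reach Critical from state s, with t(Critical) = 0. Conditioning on the first week:
t(Healthy) = 1 + 0.45·t(Healthy) + 0.25·t(Mild)
t(Mild) = 1 + 0.2·t(Healthy) + 0.65·t(Mild)
Solving: t(Healthy) = 4.2105, t(Mild) = 5.2632.
Expected weeks from Mild to Critical: 5.2632.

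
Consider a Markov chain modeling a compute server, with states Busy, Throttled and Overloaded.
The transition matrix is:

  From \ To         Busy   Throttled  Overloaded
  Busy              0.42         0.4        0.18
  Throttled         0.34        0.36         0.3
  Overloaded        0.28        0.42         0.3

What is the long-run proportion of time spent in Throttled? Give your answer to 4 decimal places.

0.3896

Let the stationary distribution be π with π = πP and π_1 + π_2 + π_3 = 1.
π_1 = 0.42·π_1 + 0.34·π_2 + 0.28·π_3
π_2 = 0.4·π_1 + 0.36·π_2 + 0.42·π_3
Solving with the normalization constraint gives π = (0.3528, 0.3896, 0.2577).
So the stationary probability of Throttled is 0.3896.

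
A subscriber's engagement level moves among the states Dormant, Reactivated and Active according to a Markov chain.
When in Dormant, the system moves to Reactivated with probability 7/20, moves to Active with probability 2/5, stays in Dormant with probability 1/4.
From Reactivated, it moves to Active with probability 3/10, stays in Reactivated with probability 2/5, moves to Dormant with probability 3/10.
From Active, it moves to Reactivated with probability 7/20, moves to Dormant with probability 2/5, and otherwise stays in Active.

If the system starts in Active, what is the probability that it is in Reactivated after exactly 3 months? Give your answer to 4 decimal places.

Propagate the distribution vector 3 months from Active.
After 0 months: (0.0000, 0.0000, 1.0000)
After 1 month: (0.4000, 0.3500, 0.2500)
After 2 months: (0.3050, 0.3675, 0.3275)
After 3 months: (0.3175, 0.3684, 0.3141)
P(in Reactivated after 3 months) = 0.3684

0.3684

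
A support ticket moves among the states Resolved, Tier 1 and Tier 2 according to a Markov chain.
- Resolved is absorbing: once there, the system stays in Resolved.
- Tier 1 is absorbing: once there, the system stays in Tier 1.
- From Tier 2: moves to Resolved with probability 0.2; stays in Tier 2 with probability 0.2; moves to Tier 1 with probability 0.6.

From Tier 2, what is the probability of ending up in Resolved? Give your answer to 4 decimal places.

0.2500

Let h(s) be the probability of absorption at Resolved starting from transient state s. Then h(Resolved) = 1 and h(Tier 1) = 0. By first-step analysis:
h(Tier 2) = 0.2·1 + 0.6·0 + 0.2·h(Tier 2)
Solving: h(Tier 2) = 0.2500.
Starting from Tier 2, the probability is 0.2500.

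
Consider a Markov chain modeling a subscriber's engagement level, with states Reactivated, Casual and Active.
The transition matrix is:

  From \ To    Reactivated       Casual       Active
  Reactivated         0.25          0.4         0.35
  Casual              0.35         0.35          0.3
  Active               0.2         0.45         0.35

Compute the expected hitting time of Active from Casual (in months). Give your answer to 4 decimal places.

3.1655

Let t(s) be the expected number of months to first reach Active from state s, with t(Active) = 0. Conditioning on the first month:
t(Reactivated) = 1 + 0.25·t(Reactivated) + 0.4·t(Casual)
t(Casual) = 1 + 0.35·t(Reactivated) + 0.35·t(Casual)
Solving: t(Reactivated) = 3.0216, t(Casual) = 3.1655.
Expected months from Casual to Active: 3.1655.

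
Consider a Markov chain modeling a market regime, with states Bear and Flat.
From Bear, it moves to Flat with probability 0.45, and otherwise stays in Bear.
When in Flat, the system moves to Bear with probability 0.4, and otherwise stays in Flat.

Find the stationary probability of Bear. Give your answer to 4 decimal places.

Let the stationary distribution be π with π = πP and π_1 + π_2 = 1.
π_1 = 0.55·π_1 + 0.4·π_2
Solving with the normalization constraint gives π = (0.4706, 0.5294).
So the stationary probability of Bear is 0.4706.

0.4706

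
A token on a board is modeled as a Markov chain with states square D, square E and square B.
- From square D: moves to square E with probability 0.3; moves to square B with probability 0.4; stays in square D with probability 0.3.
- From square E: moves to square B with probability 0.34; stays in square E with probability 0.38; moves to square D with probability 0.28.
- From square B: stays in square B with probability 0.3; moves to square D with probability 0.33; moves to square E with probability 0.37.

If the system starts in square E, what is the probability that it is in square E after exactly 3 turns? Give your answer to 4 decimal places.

Propagate the distribution vector 3 turns from square E.
After 0 turns: (0.0000, 1.0000, 0.0000)
After 1 turn: (0.2800, 0.3800, 0.3400)
After 2 turns: (0.3026, 0.3542, 0.3432)
After 3 turns: (0.3032, 0.3524, 0.3444)
P(in square E after 3 turns) = 0.3524

0.3524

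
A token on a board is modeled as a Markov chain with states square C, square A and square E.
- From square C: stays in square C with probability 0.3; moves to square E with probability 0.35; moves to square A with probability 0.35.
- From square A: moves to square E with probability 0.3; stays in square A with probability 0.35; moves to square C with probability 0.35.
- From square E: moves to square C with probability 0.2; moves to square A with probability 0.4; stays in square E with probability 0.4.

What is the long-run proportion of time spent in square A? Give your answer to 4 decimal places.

0.3675

Let the stationary distribution be π with π = πP and π_1 + π_2 + π_3 = 1.
π_1 = 0.3·π_1 + 0.35·π_2 + 0.2·π_3
π_2 = 0.35·π_1 + 0.35·π_2 + 0.4·π_3
Solving with the normalization constraint gives π = (0.2835, 0.3675, 0.3491).
So the stationary probability of square A is 0.3675.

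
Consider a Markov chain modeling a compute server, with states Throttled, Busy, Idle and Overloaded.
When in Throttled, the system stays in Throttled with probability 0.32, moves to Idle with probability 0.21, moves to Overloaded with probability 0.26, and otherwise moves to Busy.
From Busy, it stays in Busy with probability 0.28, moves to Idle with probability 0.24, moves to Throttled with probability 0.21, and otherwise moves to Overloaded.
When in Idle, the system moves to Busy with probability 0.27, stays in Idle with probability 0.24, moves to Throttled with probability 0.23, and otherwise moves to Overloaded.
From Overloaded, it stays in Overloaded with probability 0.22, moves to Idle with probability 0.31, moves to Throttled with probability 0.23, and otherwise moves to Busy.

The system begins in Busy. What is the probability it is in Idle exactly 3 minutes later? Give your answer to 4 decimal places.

0.2503

Propagate the distribution vector 3 minutes from Busy.
After 0 minutes: (0.0000, 1.0000, 0.0000, 0.0000)
After 1 minute: (0.2100, 0.2800, 0.2400, 0.2700)
After 2 minutes: (0.2433, 0.2521, 0.2526, 0.2520)
After 3 minutes: (0.2469, 0.2504, 0.2503, 0.2524)
P(in Idle after 3 minutes) = 0.2503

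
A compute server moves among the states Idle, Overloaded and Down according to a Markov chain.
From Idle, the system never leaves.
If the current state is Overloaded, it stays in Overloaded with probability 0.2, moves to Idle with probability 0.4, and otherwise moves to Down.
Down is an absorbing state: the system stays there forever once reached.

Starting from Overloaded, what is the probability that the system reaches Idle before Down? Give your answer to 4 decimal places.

0.5000

Let h(s) be the probability of absorption at Idle starting from transient state s. Then h(Idle) = 1 and h(Down) = 0. By first-step analysis:
h(Overloaded) = 0.4·1 + 0.2·h(Overloaded) + 0.4·0
Solving: h(Overloaded) = 0.5000.
Starting from Overloaded, the probability is 0.5000.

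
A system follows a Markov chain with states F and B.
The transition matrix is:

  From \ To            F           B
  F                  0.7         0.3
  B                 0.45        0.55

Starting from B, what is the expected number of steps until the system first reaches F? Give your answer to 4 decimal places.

2.2222

Let t(s) be the expected number of steps to first reach F from state s, with t(F) = 0. Conditioning on the first step:
t(B) = 1 + 0.55·t(B)
Solving: t(B) = 2.2222.
Expected steps from B to F: 2.2222.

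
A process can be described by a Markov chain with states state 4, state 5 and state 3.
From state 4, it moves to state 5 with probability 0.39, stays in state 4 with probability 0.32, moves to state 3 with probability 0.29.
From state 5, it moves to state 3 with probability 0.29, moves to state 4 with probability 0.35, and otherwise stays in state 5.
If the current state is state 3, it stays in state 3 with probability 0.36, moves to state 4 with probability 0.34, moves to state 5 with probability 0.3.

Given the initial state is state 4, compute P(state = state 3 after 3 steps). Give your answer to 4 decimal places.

Propagate the distribution vector 3 steps from state 4.
After 0 steps: (1.0000, 0.0000, 0.0000)
After 1 step: (0.3200, 0.3900, 0.2900)
After 2 steps: (0.3375, 0.3522, 0.3103)
After 3 steps: (0.3368, 0.3515, 0.3117)
P(in state 3 after 3 steps) = 0.3117

0.3117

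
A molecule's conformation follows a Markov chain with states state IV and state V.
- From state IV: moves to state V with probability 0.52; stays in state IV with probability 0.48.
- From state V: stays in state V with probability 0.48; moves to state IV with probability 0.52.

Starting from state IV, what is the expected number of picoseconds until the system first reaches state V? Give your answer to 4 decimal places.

Let t(s) be the expected number of picoseconds to first reach state V from state s, with t(state V) = 0. Conditioning on the first picosecond:
t(state IV) = 1 + 0.48·t(state IV)
Solving: t(state IV) = 1.9231.
Expected picoseconds from state IV to state V: 1.9231.

1.9231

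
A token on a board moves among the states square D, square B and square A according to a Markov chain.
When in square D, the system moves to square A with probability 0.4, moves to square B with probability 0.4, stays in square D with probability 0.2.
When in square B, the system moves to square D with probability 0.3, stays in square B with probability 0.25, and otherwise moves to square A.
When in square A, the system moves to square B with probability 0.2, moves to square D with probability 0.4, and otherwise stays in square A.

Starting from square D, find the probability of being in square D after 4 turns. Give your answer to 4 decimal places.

Propagate the distribution vector 4 turns from square D.
After 0 turns: (1.0000, 0.0000, 0.0000)
After 1 turn: (0.2000, 0.4000, 0.4000)
After 2 turns: (0.3200, 0.2600, 0.4200)
After 3 turns: (0.3100, 0.2770, 0.4130)
After 4 turns: (0.3103, 0.2759, 0.4139)
P(in square D after 4 turns) = 0.3103

0.3103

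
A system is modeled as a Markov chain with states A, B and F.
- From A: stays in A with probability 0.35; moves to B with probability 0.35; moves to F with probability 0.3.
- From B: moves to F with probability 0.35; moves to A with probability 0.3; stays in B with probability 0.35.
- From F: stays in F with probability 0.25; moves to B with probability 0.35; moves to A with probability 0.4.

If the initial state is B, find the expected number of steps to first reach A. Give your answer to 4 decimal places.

Let t(s) be the expected number of steps to first reach A from state s, with t(A) = 0. Conditioning on the first step:
t(B) = 1 + 0.35·t(B) + 0.35·t(F)
t(F) = 1 + 0.35·t(B) + 0.25·t(F)
Solving: t(B) = 3.0137, t(F) = 2.7397.
Expected steps from B to A: 3.0137.

3.0137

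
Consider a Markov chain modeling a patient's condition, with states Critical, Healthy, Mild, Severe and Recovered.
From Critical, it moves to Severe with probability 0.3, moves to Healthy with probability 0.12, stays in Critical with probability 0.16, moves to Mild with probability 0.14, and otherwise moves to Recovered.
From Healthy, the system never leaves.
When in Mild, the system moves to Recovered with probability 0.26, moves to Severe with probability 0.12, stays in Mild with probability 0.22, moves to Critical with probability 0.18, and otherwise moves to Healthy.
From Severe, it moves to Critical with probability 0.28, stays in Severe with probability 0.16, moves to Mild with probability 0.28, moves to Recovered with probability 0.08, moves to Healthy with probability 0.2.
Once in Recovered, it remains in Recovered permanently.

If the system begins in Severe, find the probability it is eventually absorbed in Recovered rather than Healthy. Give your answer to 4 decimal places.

Let h(s) be the probability of absorption at Recovered starting from transient state s. Then h(Recovered) = 1 and h(Healthy) = 0. By first-step analysis:
h(Critical) = 0.16·h(Critical) + 0.12·0 + 0.14·h(Mild) + 0.3·h(Severe) + 0.28·1
h(Mild) = 0.18·h(Critical) + 0.22·0 + 0.22·h(Mild) + 0.12·h(Severe) + 0.26·1
h(Severe) = 0.28·h(Critical) + 0.2·0 + 0.28·h(Mild) + 0.16·h(Severe) + 0.08·1
Solving: h(Critical) = 0.5931, h(Mild) = 0.5431, h(Severe) = 0.4740.
Starting from Severe, the probability is 0.4740.

0.4740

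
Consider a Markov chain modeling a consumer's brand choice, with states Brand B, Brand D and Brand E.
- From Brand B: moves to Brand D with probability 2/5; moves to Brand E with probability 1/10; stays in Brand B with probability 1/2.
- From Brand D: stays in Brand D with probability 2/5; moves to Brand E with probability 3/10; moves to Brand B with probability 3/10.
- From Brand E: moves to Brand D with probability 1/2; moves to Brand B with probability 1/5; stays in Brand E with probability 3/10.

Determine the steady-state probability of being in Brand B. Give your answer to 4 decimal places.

0.3462

Let the stationary distribution be π with π = πP and π_1 + π_2 + π_3 = 1.
π_1 = 0.5·π_1 + 0.3·π_2 + 0.2·π_3
π_2 = 0.4·π_1 + 0.4·π_2 + 0.5·π_3
Solving with the normalization constraint gives π = (0.3462, 0.4231, 0.2308).
So the stationary probability of Brand B is 0.3462.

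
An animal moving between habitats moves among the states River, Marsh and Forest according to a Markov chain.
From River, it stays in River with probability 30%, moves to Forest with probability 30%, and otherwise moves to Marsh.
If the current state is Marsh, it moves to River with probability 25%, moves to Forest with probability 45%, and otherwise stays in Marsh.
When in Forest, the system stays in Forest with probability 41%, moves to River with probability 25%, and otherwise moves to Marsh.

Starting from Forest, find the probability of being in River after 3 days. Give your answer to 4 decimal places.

Propagate the distribution vector 3 days from Forest.
After 0 days: (0.0000, 0.0000, 1.0000)
After 1 day: (0.2500, 0.3400, 0.4100)
After 2 days: (0.2625, 0.3414, 0.3961)
After 3 days: (0.2631, 0.3421, 0.3948)
P(in River after 3 days) = 0.2631

0.2631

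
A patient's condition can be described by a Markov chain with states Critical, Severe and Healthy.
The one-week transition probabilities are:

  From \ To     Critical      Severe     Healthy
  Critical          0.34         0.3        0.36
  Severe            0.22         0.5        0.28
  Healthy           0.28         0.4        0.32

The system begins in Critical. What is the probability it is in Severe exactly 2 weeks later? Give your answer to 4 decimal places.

0.3960

Sum over the intermediate state after 1 week:
P = P(Critical→Critical)·P(Critical→Severe) + P(Critical→Severe)·P(Severe→Severe) + P(Critical→Healthy)·P(Healthy→Severe)
  = 0.34×0.3 + 0.3×0.5 + 0.36×0.4
  = 0.1020 + 0.1500 + 0.1440 = 0.3960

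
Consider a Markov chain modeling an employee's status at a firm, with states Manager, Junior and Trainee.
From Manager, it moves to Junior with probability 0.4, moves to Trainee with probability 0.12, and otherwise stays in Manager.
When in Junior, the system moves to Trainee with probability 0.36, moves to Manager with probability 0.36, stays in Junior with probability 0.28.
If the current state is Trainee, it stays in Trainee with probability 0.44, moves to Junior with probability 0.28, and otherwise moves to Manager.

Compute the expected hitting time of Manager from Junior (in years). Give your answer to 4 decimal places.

Let t(s) be the expected number of years to first reach Manager from state s, with t(Manager) = 0. Conditioning on the first year:
t(Junior) = 1 + 0.28·t(Junior) + 0.36·t(Trainee)
t(Trainee) = 1 + 0.28·t(Junior) + 0.44·t(Trainee)
Solving: t(Junior) = 3.0423, t(Trainee) = 3.3069.
Expected years from Junior to Manager: 3.0423.

3.0423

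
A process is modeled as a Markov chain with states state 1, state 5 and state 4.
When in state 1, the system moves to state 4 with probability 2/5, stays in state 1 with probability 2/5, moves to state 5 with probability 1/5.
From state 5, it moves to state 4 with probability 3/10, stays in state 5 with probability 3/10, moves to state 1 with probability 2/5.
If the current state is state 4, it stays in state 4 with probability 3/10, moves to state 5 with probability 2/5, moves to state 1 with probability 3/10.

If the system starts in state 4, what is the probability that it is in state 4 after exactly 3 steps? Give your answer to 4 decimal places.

0.3370

Propagate the distribution vector 3 steps from state 4.
After 0 steps: (0.0000, 0.0000, 1.0000)
After 1 step: (0.3000, 0.4000, 0.3000)
After 2 steps: (0.3700, 0.3000, 0.3300)
After 3 steps: (0.3670, 0.2960, 0.3370)
P(in state 4 after 3 steps) = 0.3370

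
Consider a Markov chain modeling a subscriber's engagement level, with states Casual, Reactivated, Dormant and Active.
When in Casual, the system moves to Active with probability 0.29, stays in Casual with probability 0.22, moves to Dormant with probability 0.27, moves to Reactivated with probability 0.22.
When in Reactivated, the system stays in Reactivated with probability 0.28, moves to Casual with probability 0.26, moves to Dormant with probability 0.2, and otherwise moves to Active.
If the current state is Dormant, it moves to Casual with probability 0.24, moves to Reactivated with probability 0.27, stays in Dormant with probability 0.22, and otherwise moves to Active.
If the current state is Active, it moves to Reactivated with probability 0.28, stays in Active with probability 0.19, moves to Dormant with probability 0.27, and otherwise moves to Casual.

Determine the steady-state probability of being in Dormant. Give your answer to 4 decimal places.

0.2396

Let the stationary distribution be π with π = πP and π_1 + π_2 + π_3 + π_4 = 1.
π_1 = 0.22·π_1 + 0.26·π_2 + 0.24·π_3 + 0.26·π_4
π_2 = 0.22·π_1 + 0.28·π_2 + 0.27·π_3 + 0.28·π_4
π_3 = 0.27·π_1 + 0.2·π_2 + 0.22·π_3 + 0.27·π_4
Solving with the normalization constraint gives π = (0.2454, 0.2629, 0.2396, 0.2521).
So the stationary probability of Dormant is 0.2396.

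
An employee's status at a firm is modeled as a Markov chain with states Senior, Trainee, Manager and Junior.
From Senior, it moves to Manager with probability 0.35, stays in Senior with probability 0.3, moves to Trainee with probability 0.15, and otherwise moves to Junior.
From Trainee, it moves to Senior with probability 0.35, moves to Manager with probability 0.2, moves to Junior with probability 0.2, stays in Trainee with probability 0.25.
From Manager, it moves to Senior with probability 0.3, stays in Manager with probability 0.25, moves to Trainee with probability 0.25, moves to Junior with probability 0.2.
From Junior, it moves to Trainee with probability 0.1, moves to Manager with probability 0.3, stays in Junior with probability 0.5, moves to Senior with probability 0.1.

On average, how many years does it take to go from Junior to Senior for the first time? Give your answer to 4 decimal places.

Let t(s) be the expected number of years to first reach Senior from state s, with t(Senior) = 0. Conditioning on the first year:
t(Trainee) = 1 + 0.25·t(Trainee) + 0.2·t(Manager) + 0.2·t(Junior)
t(Manager) = 1 + 0.25·t(Trainee) + 0.25·t(Manager) + 0.2·t(Junior)
t(Junior) = 1 + 0.1·t(Trainee) + 0.3·t(Manager) + 0.5·t(Junior)
Solving: t(Trainee) = 3.7518, t(Manager) = 3.9492, t(Junior) = 5.1199.
Expected years from Junior to Senior: 5.1199.

5.1199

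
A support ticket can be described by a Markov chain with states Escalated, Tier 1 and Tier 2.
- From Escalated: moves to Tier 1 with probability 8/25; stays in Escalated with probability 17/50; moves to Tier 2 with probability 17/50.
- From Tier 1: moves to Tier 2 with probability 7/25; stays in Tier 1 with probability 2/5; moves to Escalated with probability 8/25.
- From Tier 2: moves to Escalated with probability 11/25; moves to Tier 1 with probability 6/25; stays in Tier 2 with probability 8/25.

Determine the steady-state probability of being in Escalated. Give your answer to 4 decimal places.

0.3650

Let the stationary distribution be π with π = πP and π_1 + π_2 + π_3 = 1.
π_1 = 0.34·π_1 + 0.32·π_2 + 0.44·π_3
π_2 = 0.32·π_1 + 0.4·π_2 + 0.24·π_3
Solving with the normalization constraint gives π = (0.3650, 0.3205, 0.3145).
So the stationary probability of Escalated is 0.3650.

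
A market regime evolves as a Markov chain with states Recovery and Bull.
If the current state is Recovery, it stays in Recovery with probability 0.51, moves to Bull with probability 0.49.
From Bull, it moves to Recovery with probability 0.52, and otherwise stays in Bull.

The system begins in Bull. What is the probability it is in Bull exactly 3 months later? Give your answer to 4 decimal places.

0.4851

Propagate the distribution vector 3 months from Bull.
After 0 months: (0.0000, 1.0000)
After 1 month: (0.5200, 0.4800)
After 2 months: (0.5148, 0.4852)
After 3 months: (0.5149, 0.4851)
P(in Bull after 3 months) = 0.4851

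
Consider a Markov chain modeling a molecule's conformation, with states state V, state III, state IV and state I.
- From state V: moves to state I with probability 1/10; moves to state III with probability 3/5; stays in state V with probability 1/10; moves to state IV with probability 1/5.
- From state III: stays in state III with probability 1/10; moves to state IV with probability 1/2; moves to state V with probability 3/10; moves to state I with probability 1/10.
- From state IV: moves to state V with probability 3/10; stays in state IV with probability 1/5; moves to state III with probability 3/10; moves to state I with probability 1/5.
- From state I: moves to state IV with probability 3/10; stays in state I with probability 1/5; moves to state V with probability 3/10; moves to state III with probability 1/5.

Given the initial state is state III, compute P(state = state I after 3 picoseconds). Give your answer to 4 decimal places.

0.1400

Propagate the distribution vector 3 picoseconds from state III.
After 0 picoseconds: (0.0000, 1.0000, 0.0000, 0.0000)
After 1 picosecond: (0.3000, 0.1000, 0.5000, 0.1000)
After 2 picoseconds: (0.2400, 0.3600, 0.2400, 0.1600)
After 3 picoseconds: (0.2520, 0.2840, 0.3240, 0.1400)
P(in state I after 3 picoseconds) = 0.1400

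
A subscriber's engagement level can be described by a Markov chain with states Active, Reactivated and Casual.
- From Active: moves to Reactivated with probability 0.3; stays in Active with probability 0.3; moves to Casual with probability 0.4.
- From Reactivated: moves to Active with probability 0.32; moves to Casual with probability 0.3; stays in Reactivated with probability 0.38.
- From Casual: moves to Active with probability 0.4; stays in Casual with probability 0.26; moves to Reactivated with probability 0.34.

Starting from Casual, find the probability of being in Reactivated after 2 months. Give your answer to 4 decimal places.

Sum over the intermediate state after 1 month:
P = P(Casual→Active)·P(Active→Reactivated) + P(Casual→Reactivated)·P(Reactivated→Reactivated) + P(Casual→Casual)·P(Casual→Reactivated)
  = 0.4×0.3 + 0.34×0.38 + 0.26×0.34
  = 0.1200 + 0.1292 + 0.0884 = 0.3376

0.3376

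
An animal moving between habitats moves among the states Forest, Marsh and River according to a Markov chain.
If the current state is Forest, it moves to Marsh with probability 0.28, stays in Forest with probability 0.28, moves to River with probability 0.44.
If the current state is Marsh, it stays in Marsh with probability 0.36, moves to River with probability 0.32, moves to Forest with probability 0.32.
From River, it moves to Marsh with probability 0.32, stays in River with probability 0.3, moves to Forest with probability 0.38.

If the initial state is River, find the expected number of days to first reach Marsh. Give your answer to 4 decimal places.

Let t(s) be the expected number of days to first reach Marsh from state s, with t(Marsh) = 0. Conditioning on the first day:
t(Forest) = 1 + 0.28·t(Forest) + 0.44·t(River)
t(River) = 1 + 0.38·t(Forest) + 0.3·t(River)
Solving: t(Forest) = 3.3848, t(River) = 3.2660.
Expected days from River to Marsh: 3.2660.

3.2660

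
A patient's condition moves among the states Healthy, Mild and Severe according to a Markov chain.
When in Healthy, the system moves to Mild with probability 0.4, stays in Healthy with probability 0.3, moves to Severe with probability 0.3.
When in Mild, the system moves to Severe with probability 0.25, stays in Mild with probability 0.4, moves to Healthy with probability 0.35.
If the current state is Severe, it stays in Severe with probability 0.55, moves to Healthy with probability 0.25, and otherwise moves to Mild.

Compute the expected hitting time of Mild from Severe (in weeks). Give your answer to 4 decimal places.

Let t(s) be the expected number of weeks to first reach Mild from state s, with t(Mild) = 0. Conditioning on the first week:
t(Healthy) = 1 + 0.3·t(Healthy) + 0.3·t(Severe)
t(Severe) = 1 + 0.25·t(Healthy) + 0.55·t(Severe)
Solving: t(Healthy) = 3.1250, t(Severe) = 3.9583.
Expected weeks from Severe to Mild: 3.9583.

3.9583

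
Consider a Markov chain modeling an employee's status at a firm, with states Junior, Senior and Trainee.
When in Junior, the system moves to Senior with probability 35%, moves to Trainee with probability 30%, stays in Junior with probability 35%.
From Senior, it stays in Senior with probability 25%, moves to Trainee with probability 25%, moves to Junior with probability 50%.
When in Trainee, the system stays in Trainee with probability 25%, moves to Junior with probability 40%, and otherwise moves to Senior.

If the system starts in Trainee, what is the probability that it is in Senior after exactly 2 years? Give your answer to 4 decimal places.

Sum over the intermediate state after 1 year:
P = P(Trainee→Junior)·P(Junior→Senior) + P(Trainee→Senior)·P(Senior→Senior) + P(Trainee→Trainee)·P(Trainee→Senior)
  = 0.4×0.35 + 0.35×0.25 + 0.25×0.35
  = 0.1400 + 0.0875 + 0.0875 = 0.3150

0.3150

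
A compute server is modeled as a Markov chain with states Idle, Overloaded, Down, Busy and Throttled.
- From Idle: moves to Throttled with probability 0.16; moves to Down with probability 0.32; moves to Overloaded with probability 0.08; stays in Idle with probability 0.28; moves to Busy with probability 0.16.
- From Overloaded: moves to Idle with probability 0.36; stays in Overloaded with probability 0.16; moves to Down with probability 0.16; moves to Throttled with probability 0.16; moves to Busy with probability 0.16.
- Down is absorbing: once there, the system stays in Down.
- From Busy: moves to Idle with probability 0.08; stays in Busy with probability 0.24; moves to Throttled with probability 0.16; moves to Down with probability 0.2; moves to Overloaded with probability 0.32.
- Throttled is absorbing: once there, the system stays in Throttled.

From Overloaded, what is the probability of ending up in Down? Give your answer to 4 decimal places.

Let h(s) be the probability of absorption at Down starting from transient state s. Then h(Down) = 1 and h(Throttled) = 0. By first-step analysis:
h(Idle) = 0.28·h(Idle) + 0.08·h(Overloaded) + 0.32·1 + 0.16·h(Busy) + 0.16·0
h(Overloaded) = 0.36·h(Idle) + 0.16·h(Overloaded) + 0.16·1 + 0.16·h(Busy) + 0.16·0
h(Busy) = 0.08·h(Idle) + 0.32·h(Overloaded) + 0.2·1 + 0.24·h(Busy) + 0.16·0
Solving: h(Idle) = 0.6347, h(Overloaded) = 0.5711, h(Busy) = 0.5704.
Starting from Overloaded, the probability is 0.5711.

0.5711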